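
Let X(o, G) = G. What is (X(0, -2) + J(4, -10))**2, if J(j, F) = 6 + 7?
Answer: 121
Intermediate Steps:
J(j, F) = 13
(X(0, -2) + J(4, -10))**2 = (-2 + 13)**2 = 11**2 = 121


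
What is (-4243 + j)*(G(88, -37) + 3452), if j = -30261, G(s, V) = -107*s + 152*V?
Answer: 399832352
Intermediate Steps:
(-4243 + j)*(G(88, -37) + 3452) = (-4243 - 30261)*((-107*88 + 152*(-37)) + 3452) = -34504*((-9416 - 5624) + 3452) = -34504*(-15040 + 3452) = -34504*(-11588) = 399832352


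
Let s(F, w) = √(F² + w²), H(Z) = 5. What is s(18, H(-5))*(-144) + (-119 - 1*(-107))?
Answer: -12 - 144*√349 ≈ -2702.1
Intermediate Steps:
s(18, H(-5))*(-144) + (-119 - 1*(-107)) = √(18² + 5²)*(-144) + (-119 - 1*(-107)) = √(324 + 25)*(-144) + (-119 + 107) = √349*(-144) - 12 = -144*√349 - 12 = -12 - 144*√349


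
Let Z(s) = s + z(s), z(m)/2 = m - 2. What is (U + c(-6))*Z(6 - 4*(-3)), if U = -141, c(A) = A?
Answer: -7350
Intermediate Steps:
z(m) = -4 + 2*m (z(m) = 2*(m - 2) = 2*(-2 + m) = -4 + 2*m)
Z(s) = -4 + 3*s (Z(s) = s + (-4 + 2*s) = -4 + 3*s)
(U + c(-6))*Z(6 - 4*(-3)) = (-141 - 6)*(-4 + 3*(6 - 4*(-3))) = -147*(-4 + 3*(6 + 12)) = -147*(-4 + 3*18) = -147*(-4 + 54) = -147*50 = -7350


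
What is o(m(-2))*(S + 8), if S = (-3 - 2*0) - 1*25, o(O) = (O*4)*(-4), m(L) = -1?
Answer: -320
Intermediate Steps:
o(O) = -16*O (o(O) = (4*O)*(-4) = -16*O)
S = -28 (S = (-3 + 0) - 25 = -3 - 25 = -28)
o(m(-2))*(S + 8) = (-16*(-1))*(-28 + 8) = 16*(-20) = -320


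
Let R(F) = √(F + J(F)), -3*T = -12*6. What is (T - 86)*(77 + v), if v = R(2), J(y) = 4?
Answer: -4774 - 62*√6 ≈ -4925.9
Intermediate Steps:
T = 24 (T = -(-4)*6 = -⅓*(-72) = 24)
R(F) = √(4 + F) (R(F) = √(F + 4) = √(4 + F))
v = √6 (v = √(4 + 2) = √6 ≈ 2.4495)
(T - 86)*(77 + v) = (24 - 86)*(77 + √6) = -62*(77 + √6) = -4774 - 62*√6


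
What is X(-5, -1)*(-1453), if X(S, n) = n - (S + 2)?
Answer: -2906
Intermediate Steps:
X(S, n) = -2 + n - S (X(S, n) = n - (2 + S) = n + (-2 - S) = -2 + n - S)
X(-5, -1)*(-1453) = (-2 - 1 - 1*(-5))*(-1453) = (-2 - 1 + 5)*(-1453) = 2*(-1453) = -2906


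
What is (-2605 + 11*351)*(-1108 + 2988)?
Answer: 2361280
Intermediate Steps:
(-2605 + 11*351)*(-1108 + 2988) = (-2605 + 3861)*1880 = 1256*1880 = 2361280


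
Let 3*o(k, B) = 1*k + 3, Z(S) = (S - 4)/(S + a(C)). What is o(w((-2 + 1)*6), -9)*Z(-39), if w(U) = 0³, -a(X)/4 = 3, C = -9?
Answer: 43/51 ≈ 0.84314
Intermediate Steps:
a(X) = -12 (a(X) = -4*3 = -12)
Z(S) = (-4 + S)/(-12 + S) (Z(S) = (S - 4)/(S - 12) = (-4 + S)/(-12 + S))
w(U) = 0
o(k, B) = 1 + k/3 (o(k, B) = (1*k + 3)/3 = (k + 3)/3 = (3 + k)/3 = 1 + k/3)
o(w((-2 + 1)*6), -9)*Z(-39) = (1 + (⅓)*0)*((-4 - 39)/(-12 - 39)) = (1 + 0)*(-43/(-51)) = 1*(-1/51*(-43)) = 1*(43/51) = 43/51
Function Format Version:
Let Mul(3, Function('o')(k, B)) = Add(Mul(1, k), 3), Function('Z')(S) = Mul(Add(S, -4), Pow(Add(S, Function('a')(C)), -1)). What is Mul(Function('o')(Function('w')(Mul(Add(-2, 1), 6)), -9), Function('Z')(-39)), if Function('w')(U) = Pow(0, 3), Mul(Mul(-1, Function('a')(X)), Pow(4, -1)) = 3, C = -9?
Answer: Rational(43, 51) ≈ 0.84314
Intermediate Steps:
Function('a')(X) = -12 (Function('a')(X) = Mul(-4, 3) = -12)
Function('Z')(S) = Mul(Pow(Add(-12, S), -1), Add(-4, S)) (Function('Z')(S) = Mul(Add(S, -4), Pow(Add(S, -12), -1)) = Mul(Add(-4, S), Pow(Add(-12, S), -1)) = Mul(Pow(Add(-12, S), -1), Add(-4, S)))
Function('w')(U) = 0
Function('o')(k, B) = Add(1, Mul(Rational(1, 3), k)) (Function('o')(k, B) = Mul(Rational(1, 3), Add(Mul(1, k), 3)) = Mul(Rational(1, 3), Add(k, 3)) = Mul(Rational(1, 3), Add(3, k)) = Add(1, Mul(Rational(1, 3), k)))
Mul(Function('o')(Function('w')(Mul(Add(-2, 1), 6)), -9), Function('Z')(-39)) = Mul(Add(1, Mul(Rational(1, 3), 0)), Mul(Pow(Add(-12, -39), -1), Add(-4, -39))) = Mul(Add(1, 0), Mul(Pow(-51, -1), -43)) = Mul(1, Mul(Rational(-1, 51), -43)) = Mul(1, Rational(43, 51)) = Rational(43, 51)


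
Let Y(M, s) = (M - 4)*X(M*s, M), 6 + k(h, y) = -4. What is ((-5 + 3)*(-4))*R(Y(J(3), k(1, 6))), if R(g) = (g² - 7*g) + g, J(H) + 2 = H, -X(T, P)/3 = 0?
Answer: 0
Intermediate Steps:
X(T, P) = 0 (X(T, P) = -3*0 = 0)
k(h, y) = -10 (k(h, y) = -6 - 4 = -10)
J(H) = -2 + H
Y(M, s) = 0 (Y(M, s) = (M - 4)*0 = (-4 + M)*0 = 0)
R(g) = g² - 6*g
((-5 + 3)*(-4))*R(Y(J(3), k(1, 6))) = ((-5 + 3)*(-4))*(0*(-6 + 0)) = (-2*(-4))*(0*(-6)) = 8*0 = 0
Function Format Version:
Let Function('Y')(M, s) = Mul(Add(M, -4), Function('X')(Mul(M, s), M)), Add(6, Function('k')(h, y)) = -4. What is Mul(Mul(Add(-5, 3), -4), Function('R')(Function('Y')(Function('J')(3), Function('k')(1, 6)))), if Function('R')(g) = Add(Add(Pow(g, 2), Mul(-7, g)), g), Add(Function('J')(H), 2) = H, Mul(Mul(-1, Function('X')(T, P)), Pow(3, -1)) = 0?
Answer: 0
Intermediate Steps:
Function('X')(T, P) = 0 (Function('X')(T, P) = Mul(-3, 0) = 0)
Function('k')(h, y) = -10 (Function('k')(h, y) = Add(-6, -4) = -10)
Function('J')(H) = Add(-2, H)
Function('Y')(M, s) = 0 (Function('Y')(M, s) = Mul(Add(M, -4), 0) = Mul(Add(-4, M), 0) = 0)
Function('R')(g) = Add(Pow(g, 2), Mul(-6, g))
Mul(Mul(Add(-5, 3), -4), Function('R')(Function('Y')(Function('J')(3), Function('k')(1, 6)))) = Mul(Mul(Add(-5, 3), -4), Mul(0, Add(-6, 0))) = Mul(Mul(-2, -4), Mul(0, -6)) = Mul(8, 0) = 0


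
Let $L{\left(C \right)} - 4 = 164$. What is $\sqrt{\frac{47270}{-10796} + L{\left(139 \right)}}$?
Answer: $\frac{\sqrt{4767670142}}{5398} \approx 12.791$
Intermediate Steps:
$L{\left(C \right)} = 168$ ($L{\left(C \right)} = 4 + 164 = 168$)
$\sqrt{\frac{47270}{-10796} + L{\left(139 \right)}} = \sqrt{\frac{47270}{-10796} + 168} = \sqrt{47270 \left(- \frac{1}{10796}\right) + 168} = \sqrt{- \frac{23635}{5398} + 168} = \sqrt{\frac{883229}{5398}} = \frac{\sqrt{4767670142}}{5398}$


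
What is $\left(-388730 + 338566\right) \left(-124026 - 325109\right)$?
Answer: $22530408140$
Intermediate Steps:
$\left(-388730 + 338566\right) \left(-124026 - 325109\right) = \left(-50164\right) \left(-449135\right) = 22530408140$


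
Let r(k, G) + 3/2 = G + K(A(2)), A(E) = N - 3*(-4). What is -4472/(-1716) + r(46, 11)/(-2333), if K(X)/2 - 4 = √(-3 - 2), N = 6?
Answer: 400121/153978 - 2*I*√5/2333 ≈ 2.5986 - 0.0019169*I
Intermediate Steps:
A(E) = 18 (A(E) = 6 - 3*(-4) = 6 + 12 = 18)
K(X) = 8 + 2*I*√5 (K(X) = 8 + 2*√(-3 - 2) = 8 + 2*√(-5) = 8 + 2*(I*√5) = 8 + 2*I*√5)
r(k, G) = 13/2 + G + 2*I*√5 (r(k, G) = -3/2 + (G + (8 + 2*I*√5)) = -3/2 + (8 + G + 2*I*√5) = 13/2 + G + 2*I*√5)
-4472/(-1716) + r(46, 11)/(-2333) = -4472/(-1716) + (13/2 + 11 + 2*I*√5)/(-2333) = -4472*(-1/1716) + (35/2 + 2*I*√5)*(-1/2333) = 86/33 + (-35/4666 - 2*I*√5/2333) = 400121/153978 - 2*I*√5/2333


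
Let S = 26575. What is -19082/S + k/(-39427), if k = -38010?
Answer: 257769736/1047772525 ≈ 0.24602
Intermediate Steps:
-19082/S + k/(-39427) = -19082/26575 - 38010/(-39427) = -19082*1/26575 - 38010*(-1/39427) = -19082/26575 + 38010/39427 = 257769736/1047772525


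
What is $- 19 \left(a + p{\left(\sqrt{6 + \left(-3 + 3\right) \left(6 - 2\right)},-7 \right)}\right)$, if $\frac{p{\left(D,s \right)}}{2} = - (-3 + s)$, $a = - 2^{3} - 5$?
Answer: $-133$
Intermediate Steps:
$a = -13$ ($a = \left(-1\right) 8 - 5 = -8 - 5 = -13$)
$p{\left(D,s \right)} = 6 - 2 s$ ($p{\left(D,s \right)} = 2 \left(- (-3 + s)\right) = 2 \left(3 - s\right) = 6 - 2 s$)
$- 19 \left(a + p{\left(\sqrt{6 + \left(-3 + 3\right) \left(6 - 2\right)},-7 \right)}\right) = - 19 \left(-13 + \left(6 - -14\right)\right) = - 19 \left(-13 + \left(6 + 14\right)\right) = - 19 \left(-13 + 20\right) = \left(-19\right) 7 = -133$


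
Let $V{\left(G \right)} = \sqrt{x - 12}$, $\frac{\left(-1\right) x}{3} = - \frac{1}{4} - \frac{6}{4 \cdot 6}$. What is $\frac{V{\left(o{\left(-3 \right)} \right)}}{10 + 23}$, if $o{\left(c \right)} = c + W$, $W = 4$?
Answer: $\frac{i \sqrt{42}}{66} \approx 0.098193 i$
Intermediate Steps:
$x = \frac{3}{2}$ ($x = - 3 \left(- \frac{1}{4} - \frac{6}{4 \cdot 6}\right) = - 3 \left(\left(-1\right) \frac{1}{4} - \frac{6}{24}\right) = - 3 \left(- \frac{1}{4} - \frac{1}{4}\right) = \left(-3\right) \left(- \frac{1}{2}\right) = \frac{3}{2} \approx 1.5$)
$o{\left(c \right)} = 4 + c$ ($o{\left(c \right)} = c + 4 = 4 + c$)
$V{\left(G \right)} = \frac{i \sqrt{42}}{2}$ ($V{\left(G \right)} = \sqrt{\frac{3}{2} - 12} = \sqrt{- \frac{21}{2}} = \frac{i \sqrt{42}}{2}$)
$\frac{V{\left(o{\left(-3 \right)} \right)}}{10 + 23} = \frac{\frac{1}{2} i \sqrt{42}}{10 + 23} = \frac{\frac{1}{2} i \sqrt{42}}{33} = \frac{i \sqrt{42}}{66}$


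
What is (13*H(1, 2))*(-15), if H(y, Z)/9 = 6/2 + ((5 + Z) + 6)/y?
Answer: -28080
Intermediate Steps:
H(y, Z) = 27 + 9*(11 + Z)/y (H(y, Z) = 9*(6/2 + ((5 + Z) + 6)/y) = 9*(6*(1/2) + (11 + Z)/y) = 9*(3 + (11 + Z)/y) = 27 + 9*(11 + Z)/y)
(13*H(1, 2))*(-15) = (13*(9*(11 + 2 + 3*1)/1))*(-15) = (13*(9*1*(11 + 2 + 3)))*(-15) = (13*(9*1*16))*(-15) = (13*144)*(-15) = 1872*(-15) = -28080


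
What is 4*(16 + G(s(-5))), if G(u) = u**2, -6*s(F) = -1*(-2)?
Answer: 580/9 ≈ 64.444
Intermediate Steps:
s(F) = -1/3 (s(F) = -(-1)*(-2)/6 = -1/6*2 = -1/3)
4*(16 + G(s(-5))) = 4*(16 + (-1/3)**2) = 4*(16 + 1/9) = 4*(145/9) = 580/9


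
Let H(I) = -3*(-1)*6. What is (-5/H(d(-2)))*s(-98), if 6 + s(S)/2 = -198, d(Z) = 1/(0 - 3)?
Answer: 340/3 ≈ 113.33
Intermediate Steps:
d(Z) = -⅓ (d(Z) = 1/(-3) = -⅓)
H(I) = 18 (H(I) = 3*6 = 18)
s(S) = -408 (s(S) = -12 + 2*(-198) = -12 - 396 = -408)
(-5/H(d(-2)))*s(-98) = -5/18*(-408) = 340/3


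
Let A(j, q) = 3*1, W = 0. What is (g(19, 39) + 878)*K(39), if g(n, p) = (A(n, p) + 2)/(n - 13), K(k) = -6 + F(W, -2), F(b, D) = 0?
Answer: -5273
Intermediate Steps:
A(j, q) = 3
K(k) = -6 (K(k) = -6 + 0 = -6)
g(n, p) = 5/(-13 + n) (g(n, p) = (3 + 2)/(n - 13) = 5/(-13 + n))
(g(19, 39) + 878)*K(39) = (5/(-13 + 19) + 878)*(-6) = (5/6 + 878)*(-6) = (5*(⅙) + 878)*(-6) = (⅚ + 878)*(-6) = (5273/6)*(-6) = -5273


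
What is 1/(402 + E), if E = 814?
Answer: 1/1216 ≈ 0.00082237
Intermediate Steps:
1/(402 + E) = 1/(402 + 814) = 1/1216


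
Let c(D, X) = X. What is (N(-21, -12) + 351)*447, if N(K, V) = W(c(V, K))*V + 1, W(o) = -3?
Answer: 173436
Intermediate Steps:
N(K, V) = 1 - 3*V (N(K, V) = -3*V + 1 = 1 - 3*V)
(N(-21, -12) + 351)*447 = ((1 - 3*(-12)) + 351)*447 = ((1 + 36) + 351)*447 = (37 + 351)*447 = 388*447 = 173436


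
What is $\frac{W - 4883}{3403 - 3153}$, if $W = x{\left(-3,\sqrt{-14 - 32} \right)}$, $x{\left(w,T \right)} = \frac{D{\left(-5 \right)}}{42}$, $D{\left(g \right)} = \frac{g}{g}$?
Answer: $- \frac{41017}{2100} \approx -19.532$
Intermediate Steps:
$D{\left(g \right)} = 1$
$x{\left(w,T \right)} = \frac{1}{42}$ ($x{\left(w,T \right)} = 1 \cdot \frac{1}{42} = \frac{1}{42}$)
$W = \frac{1}{42} \approx 0.02381$
$\frac{W - 4883}{3403 - 3153} = \frac{\frac{1}{42} - 4883}{3403 - 3153} = - \frac{205085}{42 \cdot 250} = \left(- \frac{205085}{42}\right) \frac{1}{250} = - \frac{41017}{2100}$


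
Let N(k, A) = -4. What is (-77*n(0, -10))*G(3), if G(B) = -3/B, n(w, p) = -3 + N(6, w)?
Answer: -539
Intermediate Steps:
n(w, p) = -7 (n(w, p) = -3 - 4 = -7)
(-77*n(0, -10))*G(3) = (-77*(-7))*(-3/3) = 539*(-3*⅓) = 539*(-1) = -539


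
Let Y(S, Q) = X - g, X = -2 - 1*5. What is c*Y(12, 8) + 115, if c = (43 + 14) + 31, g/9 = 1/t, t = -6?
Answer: -369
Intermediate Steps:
X = -7 (X = -2 - 5 = -7)
g = -3/2 (g = 9/(-6) = 9*(-⅙) = -3/2 ≈ -1.5000)
c = 88 (c = 57 + 31 = 88)
Y(S, Q) = -11/2 (Y(S, Q) = -7 - 1*(-3/2) = -7 + 3/2 = -11/2)
c*Y(12, 8) + 115 = 88*(-11/2) + 115 = -484 + 115 = -369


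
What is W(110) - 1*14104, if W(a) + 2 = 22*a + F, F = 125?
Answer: -11561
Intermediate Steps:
W(a) = 123 + 22*a (W(a) = -2 + (22*a + 125) = -2 + (125 + 22*a) = 123 + 22*a)
W(110) - 1*14104 = (123 + 22*110) - 1*14104 = (123 + 2420) - 14104 = 2543 - 14104 = -11561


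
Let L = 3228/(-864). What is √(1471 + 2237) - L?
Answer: 269/72 + 6*√103 ≈ 64.630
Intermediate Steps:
L = -269/72 (L = 3228*(-1/864) = -269/72 ≈ -3.7361)
√(1471 + 2237) - L = √(1471 + 2237) - 1*(-269/72) = √3708 + 269/72 = 6*√103 + 269/72 = 269/72 + 6*√103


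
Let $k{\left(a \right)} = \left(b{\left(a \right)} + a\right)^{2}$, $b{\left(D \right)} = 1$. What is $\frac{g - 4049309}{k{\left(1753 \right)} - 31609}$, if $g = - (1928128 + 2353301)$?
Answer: $- \frac{8330738}{3044907} \approx -2.736$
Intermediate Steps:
$k{\left(a \right)} = \left(1 + a\right)^{2}$
$g = -4281429$ ($g = \left(-1\right) 4281429 = -4281429$)
$\frac{g - 4049309}{k{\left(1753 \right)} - 31609} = \frac{-4281429 - 4049309}{\left(1 + 1753\right)^{2} - 31609} = - \frac{8330738}{1754^{2} - 31609} = - \frac{8330738}{3076516 - 31609} = - \frac{8330738}{3044907}$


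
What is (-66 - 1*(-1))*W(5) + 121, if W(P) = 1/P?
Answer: 108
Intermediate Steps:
(-66 - 1*(-1))*W(5) + 121 = (-66 - 1*(-1))/5 + 121 = (-66 + 1)*(1/5) + 121 = -65*1/5 + 121 = -13 + 121 = 108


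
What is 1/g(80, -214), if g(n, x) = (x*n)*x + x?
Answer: 1/3663466 ≈ 2.7297e-7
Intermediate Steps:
g(n, x) = x + n*x**2 (g(n, x) = (n*x)*x + x = n*x**2 + x = x + n*x**2)
1/g(80, -214) = 1/(-214*(1 + 80*(-214))) = 1/(-214*(1 - 17120)) = 1/(-214*(-17119)) = 1/3663466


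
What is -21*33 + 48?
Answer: -645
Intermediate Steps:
-21*33 + 48 = -693 + 48 = -645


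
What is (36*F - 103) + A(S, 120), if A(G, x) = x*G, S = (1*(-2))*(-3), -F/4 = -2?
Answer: 905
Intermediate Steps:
F = 8 (F = -4*(-2) = 8)
S = 6 (S = -2*(-3) = 6)
A(G, x) = G*x
(36*F - 103) + A(S, 120) = (36*8 - 103) + 6*120 = (288 - 103) + 720 = 185 + 720 = 905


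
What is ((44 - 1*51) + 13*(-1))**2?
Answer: 400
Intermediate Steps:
((44 - 1*51) + 13*(-1))**2 = ((44 - 51) - 13)**2 = (-7 - 13)**2 = (-20)**2 = 400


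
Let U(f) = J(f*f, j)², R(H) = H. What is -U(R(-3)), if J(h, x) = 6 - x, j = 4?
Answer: -4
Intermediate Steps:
U(f) = 4 (U(f) = (6 - 1*4)² = (6 - 4)² = 2² = 4)
-U(R(-3)) = -1*4 = -4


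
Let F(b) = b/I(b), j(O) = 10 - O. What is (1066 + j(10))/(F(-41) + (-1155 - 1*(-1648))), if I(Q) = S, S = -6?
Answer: 6396/2999 ≈ 2.1327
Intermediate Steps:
I(Q) = -6
F(b) = -b/6 (F(b) = b/(-6) = b*(-1/6) = -b/6)
(1066 + j(10))/(F(-41) + (-1155 - 1*(-1648))) = (1066 + (10 - 1*10))/(-1/6*(-41) + (-1155 - 1*(-1648))) = (1066 + (10 - 10))/(41/6 + (-1155 + 1648)) = (1066 + 0)/(41/6 + 493) = 1066/(2999/6) = 1066*(6/2999) = 6396/2999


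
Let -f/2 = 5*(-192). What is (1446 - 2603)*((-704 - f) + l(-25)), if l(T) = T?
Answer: 3064893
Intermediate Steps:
f = 1920 (f = -10*(-192) = -2*(-960) = 1920)
(1446 - 2603)*((-704 - f) + l(-25)) = (1446 - 2603)*((-704 - 1*1920) - 25) = -1157*((-704 - 1920) - 25) = -1157*(-2624 - 25) = -1157*(-2649) = 3064893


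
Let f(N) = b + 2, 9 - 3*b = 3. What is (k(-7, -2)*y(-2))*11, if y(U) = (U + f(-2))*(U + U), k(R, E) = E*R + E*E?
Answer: -1584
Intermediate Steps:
b = 2 (b = 3 - ⅓*3 = 3 - 1 = 2)
f(N) = 4 (f(N) = 2 + 2 = 4)
k(R, E) = E² + E*R (k(R, E) = E*R + E² = E² + E*R)
y(U) = 2*U*(4 + U) (y(U) = (U + 4)*(U + U) = (4 + U)*(2*U) = 2*U*(4 + U))
(k(-7, -2)*y(-2))*11 = ((-2*(-2 - 7))*(2*(-2)*(4 - 2)))*11 = ((-2*(-9))*(2*(-2)*2))*11 = (18*(-8))*11 = -144*11 = -1584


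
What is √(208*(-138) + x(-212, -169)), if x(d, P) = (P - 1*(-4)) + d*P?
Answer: √6959 ≈ 83.421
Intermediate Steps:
x(d, P) = 4 + P + P*d (x(d, P) = (P + 4) + P*d = (4 + P) + P*d = 4 + P + P*d)
√(208*(-138) + x(-212, -169)) = √(208*(-138) + (4 - 169 - 169*(-212))) = √(-28704 + (4 - 169 + 35828)) = √(-28704 + 35663) = √6959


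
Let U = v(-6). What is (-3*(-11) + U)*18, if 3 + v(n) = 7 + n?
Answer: 558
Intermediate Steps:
v(n) = 4 + n (v(n) = -3 + (7 + n) = 4 + n)
U = -2 (U = 4 - 6 = -2)
(-3*(-11) + U)*18 = (-3*(-11) - 2)*18 = (33 - 2)*18 = 31*18 = 558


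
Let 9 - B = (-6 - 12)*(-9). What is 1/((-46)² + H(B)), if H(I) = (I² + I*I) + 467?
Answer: 1/49401 ≈ 2.0242e-5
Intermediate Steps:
B = -153 (B = 9 - (-6 - 12)*(-9) = 9 - (-18)*(-9) = 9 - 1*162 = 9 - 162 = -153)
H(I) = 467 + 2*I² (H(I) = (I² + I²) + 467 = 2*I² + 467 = 467 + 2*I²)
1/((-46)² + H(B)) = 1/((-46)² + (467 + 2*(-153)²)) = 1/(2116 + (467 + 2*23409)) = 1/(2116 + (467 + 46818)) = 1/(2116 + 47285) = 1/49401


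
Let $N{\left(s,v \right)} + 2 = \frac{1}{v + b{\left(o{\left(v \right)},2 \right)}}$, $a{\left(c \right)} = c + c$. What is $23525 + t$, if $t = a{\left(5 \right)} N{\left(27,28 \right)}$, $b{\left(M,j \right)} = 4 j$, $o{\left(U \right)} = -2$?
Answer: $\frac{423095}{18} \approx 23505.0$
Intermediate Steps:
$a{\left(c \right)} = 2 c$
$N{\left(s,v \right)} = -2 + \frac{1}{8 + v}$ ($N{\left(s,v \right)} = -2 + \frac{1}{v + 4 \cdot 2} = -2 + \frac{1}{v + 8} = -2 + \frac{1}{8 + v}$)
$t = - \frac{355}{18}$ ($t = 2 \cdot 5 \frac{-15 - 56}{8 + 28} = 10 \frac{-15 - 56}{36} = 10 \cdot \frac{1}{36} \left(-71\right) = 10 \left(- \frac{71}{36}\right) = - \frac{355}{18} \approx -19.722$)
$23525 + t = 23525 - \frac{355}{18} = \frac{423095}{18}$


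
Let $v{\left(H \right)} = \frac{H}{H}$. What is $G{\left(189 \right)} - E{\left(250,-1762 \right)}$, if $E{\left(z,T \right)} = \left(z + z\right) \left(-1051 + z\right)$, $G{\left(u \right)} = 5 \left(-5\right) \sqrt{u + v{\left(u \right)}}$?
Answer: $400500 - 25 \sqrt{190} \approx 4.0016 \cdot 10^{5}$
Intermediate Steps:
$v{\left(H \right)} = 1$
$G{\left(u \right)} = - 25 \sqrt{1 + u}$ ($G{\left(u \right)} = 5 \left(-5\right) \sqrt{u + 1} = - 25 \sqrt{1 + u}$)
$E{\left(z,T \right)} = 2 z \left(-1051 + z\right)$
$G{\left(189 \right)} - E{\left(250,-1762 \right)} = - 25 \sqrt{1 + 189} - 2 \cdot 250 \left(-1051 + 250\right) = - 25 \sqrt{190} - 2 \cdot 250 \left(-801\right) = - 25 \sqrt{190} - -400500 = - 25 \sqrt{190} + 400500 = 400500 - 25 \sqrt{190}$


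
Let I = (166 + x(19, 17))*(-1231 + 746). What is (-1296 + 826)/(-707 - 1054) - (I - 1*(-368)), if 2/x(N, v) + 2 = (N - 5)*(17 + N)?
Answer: 35424617617/442011 ≈ 80144.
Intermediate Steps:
x(N, v) = 2/(-2 + (-5 + N)*(17 + N)) (x(N, v) = 2/(-2 + (N - 5)*(17 + N)) = 2/(-2 + (-5 + N)*(17 + N)))
I = -20208495/251 (I = (166 + 2/(-87 + 19**2 + 12*19))*(-1231 + 746) = (166 + 2/(-87 + 361 + 228))*(-485) = (166 + 2/502)*(-485) = (166 + 2*(1/502))*(-485) = (166 + 1/251)*(-485) = (41667/251)*(-485) = -20208495/251 ≈ -80512.)
(-1296 + 826)/(-707 - 1054) - (I - 1*(-368)) = (-1296 + 826)/(-707 - 1054) - (-20208495/251 - 1*(-368)) = -470/(-1761) - (-20208495/251 + 368) = -470*(-1/1761) - 1*(-20116127/251) = 470/1761 + 20116127/251 = 35424617617/442011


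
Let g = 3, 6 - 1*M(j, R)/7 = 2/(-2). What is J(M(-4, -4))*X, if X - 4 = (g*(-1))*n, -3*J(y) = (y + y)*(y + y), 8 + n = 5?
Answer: -124852/3 ≈ -41617.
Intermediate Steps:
M(j, R) = 49 (M(j, R) = 42 - 14/(-2) = 42 - 14*(-1)/2 = 42 - 7*(-1) = 42 + 7 = 49)
n = -3 (n = -8 + 5 = -3)
J(y) = -4*y²/3 (J(y) = -(y + y)*(y + y)/3 = -2*y*2*y/3 = -4*y²/3)
X = 13 (X = 4 + (3*(-1))*(-3) = 4 - 3*(-3) = 4 + 9 = 13)
J(M(-4, -4))*X = -4/3*49²*13 = -4/3*2401*13 = -9604/3*13 = -124852/3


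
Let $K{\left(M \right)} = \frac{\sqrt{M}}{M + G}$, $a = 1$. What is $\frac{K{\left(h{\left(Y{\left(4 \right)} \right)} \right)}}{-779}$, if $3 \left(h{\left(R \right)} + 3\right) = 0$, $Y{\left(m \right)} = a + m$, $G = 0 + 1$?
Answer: $\frac{i \sqrt{3}}{1558} \approx 0.0011117 i$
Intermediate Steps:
$G = 1$
$Y{\left(m \right)} = 1 + m$
$h{\left(R \right)} = -3$ ($h{\left(R \right)} = -3 + \frac{1}{3} \cdot 0 = -3 + 0 = -3$)
$K{\left(M \right)} = \frac{\sqrt{M}}{1 + M}$ ($K{\left(M \right)} = \frac{\sqrt{M}}{M + 1} = \frac{\sqrt{M}}{1 + M}$)
$\frac{K{\left(h{\left(Y{\left(4 \right)} \right)} \right)}}{-779} = \frac{\sqrt{-3} \frac{1}{1 - 3}}{-779} = \frac{i \sqrt{3}}{-2} \left(- \frac{1}{779}\right) = i \sqrt{3} \left(- \frac{1}{2}\right) \left(- \frac{1}{779}\right) = - \frac{i \sqrt{3}}{2} \left(- \frac{1}{779}\right) = \frac{i \sqrt{3}}{1558}$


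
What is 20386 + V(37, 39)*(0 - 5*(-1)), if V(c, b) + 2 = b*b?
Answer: 27981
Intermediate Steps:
V(c, b) = -2 + b² (V(c, b) = -2 + b*b = -2 + b²)
20386 + V(37, 39)*(0 - 5*(-1)) = 20386 + (-2 + 39²)*(0 - 5*(-1)) = 20386 + (-2 + 1521)*(0 + 5) = 20386 + 1519*5 = 20386 + 7595 = 27981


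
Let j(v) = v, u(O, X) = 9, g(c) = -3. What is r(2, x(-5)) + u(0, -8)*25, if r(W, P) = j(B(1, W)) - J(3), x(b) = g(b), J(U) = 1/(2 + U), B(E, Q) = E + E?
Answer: 1134/5 ≈ 226.80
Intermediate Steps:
B(E, Q) = 2*E
x(b) = -3
r(W, P) = 9/5 (r(W, P) = 2*1 - 1/(2 + 3) = 2 - 1/5 = 2 - 1*⅕ = 2 - ⅕ = 9/5)
r(2, x(-5)) + u(0, -8)*25 = 9/5 + 9*25 = 9/5 + 225 = 1134/5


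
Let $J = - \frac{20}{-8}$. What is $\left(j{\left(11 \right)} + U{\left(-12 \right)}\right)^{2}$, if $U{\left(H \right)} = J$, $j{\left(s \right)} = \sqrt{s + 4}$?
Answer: $\frac{85}{4} + 5 \sqrt{15} \approx 40.615$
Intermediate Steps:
$J = \frac{5}{2}$ ($J = \left(-20\right) \left(- \frac{1}{8}\right) = \frac{5}{2} \approx 2.5$)
$j{\left(s \right)} = \sqrt{4 + s}$
$U{\left(H \right)} = \frac{5}{2}$
$\left(j{\left(11 \right)} + U{\left(-12 \right)}\right)^{2} = \left(\sqrt{4 + 11} + \frac{5}{2}\right)^{2} = \left(\sqrt{15} + \frac{5}{2}\right)^{2} = \left(\frac{5}{2} + \sqrt{15}\right)^{2}$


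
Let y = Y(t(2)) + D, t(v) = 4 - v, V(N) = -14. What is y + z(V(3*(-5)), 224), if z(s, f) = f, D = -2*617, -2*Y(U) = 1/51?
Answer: -103021/102 ≈ -1010.0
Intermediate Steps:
Y(U) = -1/102 (Y(U) = -1/2/51 = -1/2*1/51 = -1/102)
D = -1234
y = -125869/102 (y = -1/102 - 1234 = -125869/102 ≈ -1234.0)
y + z(V(3*(-5)), 224) = -125869/102 + 224 = -103021/102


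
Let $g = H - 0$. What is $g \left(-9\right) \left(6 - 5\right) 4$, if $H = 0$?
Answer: $0$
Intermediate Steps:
$g = 0$ ($g = 0 - 0 = 0 + 0 = 0$)
$g \left(-9\right) \left(6 - 5\right) 4 = 0 \left(-9\right) \left(6 - 5\right) 4 = 0 \cdot 1 \cdot 4 = 0 \cdot 4 = 0$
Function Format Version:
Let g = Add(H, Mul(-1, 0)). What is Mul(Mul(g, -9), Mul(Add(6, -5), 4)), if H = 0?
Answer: 0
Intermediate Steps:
g = 0 (g = Add(0, Mul(-1, 0)) = Add(0, 0) = 0)
Mul(Mul(g, -9), Mul(Add(6, -5), 4)) = Mul(Mul(0, -9), Mul(Add(6, -5), 4)) = Mul(0, Mul(1, 4)) = Mul(0, 4) = 0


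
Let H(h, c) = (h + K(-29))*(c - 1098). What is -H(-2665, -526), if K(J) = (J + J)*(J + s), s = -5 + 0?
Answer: -1125432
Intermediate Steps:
s = -5
K(J) = 2*J*(-5 + J) (K(J) = (J + J)*(J - 5) = (2*J)*(-5 + J) = 2*J*(-5 + J))
H(h, c) = (-1098 + c)*(1972 + h) (H(h, c) = (h + 2*(-29)*(-5 - 29))*(c - 1098) = (h + 2*(-29)*(-34))*(-1098 + c) = (h + 1972)*(-1098 + c) = (1972 + h)*(-1098 + c) = (-1098 + c)*(1972 + h))
-H(-2665, -526) = -(-2165256 - 1098*(-2665) + 1972*(-526) - 526*(-2665)) = -(-2165256 + 2926170 - 1037272 + 1401790) = -1*1125432 = -1125432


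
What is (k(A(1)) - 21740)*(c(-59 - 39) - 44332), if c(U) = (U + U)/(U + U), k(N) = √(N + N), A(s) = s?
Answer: 963755940 - 44331*√2 ≈ 9.6369e+8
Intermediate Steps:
k(N) = √2*√N (k(N) = √(2*N) = √2*√N)
c(U) = 1 (c(U) = (2*U)/((2*U)) = (2*U)*(1/(2*U)) = 1)
(k(A(1)) - 21740)*(c(-59 - 39) - 44332) = (√2*√1 - 21740)*(1 - 44332) = (√2*1 - 21740)*(-44331) = (√2 - 21740)*(-44331) = (-21740 + √2)*(-44331) = 963755940 - 44331*√2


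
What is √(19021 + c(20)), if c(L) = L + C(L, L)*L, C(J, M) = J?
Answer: √19441 ≈ 139.43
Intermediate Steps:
c(L) = L + L² (c(L) = L + L*L = L + L²)
√(19021 + c(20)) = √(19021 + 20*(1 + 20)) = √(19021 + 20*21) = √(19021 + 420) = √19441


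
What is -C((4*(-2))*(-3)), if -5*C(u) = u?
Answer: 24/5 ≈ 4.8000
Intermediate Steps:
C(u) = -u/5
-C((4*(-2))*(-3)) = -(-1)*(4*(-2))*(-3)/5 = -(-1)*(-8*(-3))/5 = -(-1)*24/5 = -1*(-24/5) = 24/5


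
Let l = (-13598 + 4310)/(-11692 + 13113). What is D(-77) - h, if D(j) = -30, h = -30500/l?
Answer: -10904785/2322 ≈ -4696.3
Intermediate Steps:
l = -9288/1421 ≈ -6.5362
h = 10835125/2322 (h = -30500/(-9288/1421) = -30500*(-1421/9288) = 10835125/2322 ≈ 4666.3)
D(-77) - h = -30 - 1*10835125/2322 = -30 - 10835125/2322 = -10904785/2322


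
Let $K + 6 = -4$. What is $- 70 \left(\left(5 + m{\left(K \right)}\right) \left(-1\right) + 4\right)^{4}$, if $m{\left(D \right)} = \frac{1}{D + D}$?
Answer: $- \frac{912247}{16000} \approx -57.015$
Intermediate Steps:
$K = -10$ ($K = -6 - 4 = -10$)
$m{\left(D \right)} = \frac{1}{2 D}$
$- 70 \left(\left(5 + m{\left(K \right)}\right) \left(-1\right) + 4\right)^{4} = - 70 \left(\left(5 + \frac{1}{2 \left(-10\right)}\right) \left(-1\right) + 4\right)^{4} = - 70 \left(\left(5 + \frac{1}{2} \left(- \frac{1}{10}\right)\right) \left(-1\right) + 4\right)^{4} = - 70 \left(\left(5 - \frac{1}{20}\right) \left(-1\right) + 4\right)^{4} = - 70 \left(\frac{99}{20} \left(-1\right) + 4\right)^{4} = - 70 \left(- \frac{99}{20} + 4\right)^{4} = - 70 \left(- \frac{19}{20}\right)^{4} = \left(-70\right) \frac{130321}{160000} = - \frac{912247}{16000}$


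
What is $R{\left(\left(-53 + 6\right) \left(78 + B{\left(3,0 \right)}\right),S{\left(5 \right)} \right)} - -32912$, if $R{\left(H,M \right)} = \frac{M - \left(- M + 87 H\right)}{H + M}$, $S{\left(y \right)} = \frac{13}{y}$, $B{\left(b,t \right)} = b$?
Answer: $\frac{624395993}{19022} \approx 32825.0$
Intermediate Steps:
$R{\left(H,M \right)} = \frac{- 87 H + 2 M}{H + M}$ ($R{\left(H,M \right)} = \frac{M - \left(- M + 87 H\right)}{H + M} = \frac{- 87 H + 2 M}{H + M}$)
$R{\left(\left(-53 + 6\right) \left(78 + B{\left(3,0 \right)}\right),S{\left(5 \right)} \right)} - -32912 = \frac{- 87 \left(-53 + 6\right) \left(78 + 3\right) + 2 \cdot \frac{13}{5}}{\left(-53 + 6\right) \left(78 + 3\right) + \frac{13}{5}} - -32912 = \frac{- 87 \left(\left(-47\right) 81\right) + 2 \cdot 13 \cdot \frac{1}{5}}{\left(-47\right) 81 + 13 \cdot \frac{1}{5}} + 32912 = \frac{\left(-87\right) \left(-3807\right) + 2 \cdot \frac{13}{5}}{-3807 + \frac{13}{5}} + 32912 = \frac{331209 + \frac{26}{5}}{- \frac{19022}{5}} + 32912 = \left(- \frac{5}{19022}\right) \frac{1656071}{5} + 32912 = - \frac{1656071}{19022} + 32912 = \frac{624395993}{19022}$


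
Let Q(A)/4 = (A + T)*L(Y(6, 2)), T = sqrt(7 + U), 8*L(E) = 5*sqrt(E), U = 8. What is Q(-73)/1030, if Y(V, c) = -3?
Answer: I*sqrt(3)*(-73 + sqrt(15))/412 ≈ -0.29061*I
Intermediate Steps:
L(E) = 5*sqrt(E)/8 (L(E) = (5*sqrt(E))/8 = 5*sqrt(E)/8)
T = sqrt(15) (T = sqrt(7 + 8) = sqrt(15) ≈ 3.8730)
Q(A) = 5*I*sqrt(3)*(A + sqrt(15))/2 (Q(A) = 4*((A + sqrt(15))*(5*sqrt(-3)/8)) = 4*((A + sqrt(15))*(5*(I*sqrt(3))/8)) = 4*((A + sqrt(15))*(5*I*sqrt(3)/8)) = 4*(5*I*sqrt(3)*(A + sqrt(15))/8) = 5*I*sqrt(3)*(A + sqrt(15))/2)
Q(-73)/1030 = (5*I*sqrt(3)*(-73 + sqrt(15))/2)/1030 = (5*I*sqrt(3)*(-73 + sqrt(15))/2)*(1/1030) = I*sqrt(3)*(-73 + sqrt(15))/412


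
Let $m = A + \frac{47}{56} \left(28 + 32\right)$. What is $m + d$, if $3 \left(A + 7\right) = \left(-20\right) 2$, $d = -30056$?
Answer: $- \frac{1261091}{42} \approx -30026.0$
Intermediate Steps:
$A = - \frac{61}{3}$ ($A = -7 + \frac{\left(-20\right) 2}{3} = -7 + \frac{1}{3} \left(-40\right) = -7 - \frac{40}{3} = - \frac{61}{3} \approx -20.333$)
$m = \frac{1261}{42}$ ($m = - \frac{61}{3} + \frac{47}{56} \left(28 + 32\right) = - \frac{61}{3} + 47 \cdot \frac{1}{56} \cdot 60 = - \frac{61}{3} + \frac{47}{56} \cdot 60 = - \frac{61}{3} + \frac{705}{14} = \frac{1261}{42} \approx 30.024$)
$m + d = \frac{1261}{42} - 30056 = - \frac{1261091}{42}$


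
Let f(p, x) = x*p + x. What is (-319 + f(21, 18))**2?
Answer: 5929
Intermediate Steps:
f(p, x) = x + p*x (f(p, x) = p*x + x = x + p*x)
(-319 + f(21, 18))**2 = (-319 + 18*(1 + 21))**2 = (-319 + 18*22)**2 = (-319 + 396)**2 = 77**2 = 5929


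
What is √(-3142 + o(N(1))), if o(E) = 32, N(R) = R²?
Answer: I*√3110 ≈ 55.767*I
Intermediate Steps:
√(-3142 + o(N(1))) = √(-3142 + 32) = √(-3110) = I*√3110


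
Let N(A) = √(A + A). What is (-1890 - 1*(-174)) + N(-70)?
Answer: -1716 + 2*I*√35 ≈ -1716.0 + 11.832*I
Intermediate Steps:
N(A) = √2*√A (N(A) = √(2*A) = √2*√A)
(-1890 - 1*(-174)) + N(-70) = (-1890 - 1*(-174)) + √2*√(-70) = (-1890 + 174) + √2*(I*√70) = -1716 + 2*I*√35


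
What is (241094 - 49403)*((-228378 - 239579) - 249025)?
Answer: -137438996562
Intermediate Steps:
(241094 - 49403)*((-228378 - 239579) - 249025) = 191691*(-467957 - 249025) = 191691*(-716982) = -137438996562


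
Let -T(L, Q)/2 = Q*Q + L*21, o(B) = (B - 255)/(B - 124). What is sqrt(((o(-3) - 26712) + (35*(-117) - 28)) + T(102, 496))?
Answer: I*sqrt(8502385713)/127 ≈ 726.05*I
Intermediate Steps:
o(B) = (-255 + B)/(-124 + B)
T(L, Q) = -42*L - 2*Q**2 (T(L, Q) = -2*(Q*Q + L*21) = -2*(Q**2 + 21*L) = -42*L - 2*Q**2)
sqrt(((o(-3) - 26712) + (35*(-117) - 28)) + T(102, 496)) = sqrt((((-255 - 3)/(-124 - 3) - 26712) + (35*(-117) - 28)) + (-42*102 - 2*496**2)) = sqrt(((-258/(-127) - 26712) + (-4095 - 28)) + (-4284 - 2*246016)) = sqrt(((-1/127*(-258) - 26712) - 4123) + (-4284 - 492032)) = sqrt(((258/127 - 26712) - 4123) - 496316) = sqrt((-3392166/127 - 4123) - 496316) = sqrt(-3915787/127 - 496316) = sqrt(-66947919/127) = I*sqrt(8502385713)/127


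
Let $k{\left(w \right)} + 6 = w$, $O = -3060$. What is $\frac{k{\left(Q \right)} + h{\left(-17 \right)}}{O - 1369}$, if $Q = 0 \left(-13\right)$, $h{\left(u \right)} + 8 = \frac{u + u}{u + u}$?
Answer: $\frac{13}{4429} \approx 0.0029352$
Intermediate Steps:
$h{\left(u \right)} = -7$ ($h{\left(u \right)} = -8 + \frac{u + u}{u + u} = -8 + \frac{2 u}{2 u} = -8 + 2 u \frac{1}{2 u} = -8 + 1 = -7$)
$Q = 0$
$k{\left(w \right)} = -6 + w$
$\frac{k{\left(Q \right)} + h{\left(-17 \right)}}{O - 1369} = \frac{\left(-6 + 0\right) - 7}{-3060 - 1369} = \frac{-6 - 7}{-4429} = \left(-13\right) \left(- \frac{1}{4429}\right) = \frac{13}{4429}$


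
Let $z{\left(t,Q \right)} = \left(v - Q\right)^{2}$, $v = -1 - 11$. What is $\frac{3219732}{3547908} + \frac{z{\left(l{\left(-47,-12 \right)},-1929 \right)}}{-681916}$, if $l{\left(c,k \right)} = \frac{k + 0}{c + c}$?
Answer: $- \frac{301182814325}{67204867548} \approx -4.4816$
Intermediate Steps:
$v = -12$
$l{\left(c,k \right)} = \frac{k}{2 c}$
$z{\left(t,Q \right)} = \left(-12 - Q\right)^{2}$
$\frac{3219732}{3547908} + \frac{z{\left(l{\left(-47,-12 \right)},-1929 \right)}}{-681916} = \frac{3219732}{3547908} + \frac{\left(12 - 1929\right)^{2}}{-681916} = 3219732 \cdot \frac{1}{3547908} + \left(-1917\right)^{2} \left(- \frac{1}{681916}\right) = \frac{89437}{98553} + 3674889 \left(- \frac{1}{681916}\right) = \frac{89437}{98553} - \frac{3674889}{681916} = - \frac{301182814325}{67204867548}$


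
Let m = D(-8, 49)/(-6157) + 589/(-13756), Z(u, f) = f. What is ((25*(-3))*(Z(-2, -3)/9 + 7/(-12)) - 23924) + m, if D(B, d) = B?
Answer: -26584742408/1114417 ≈ -23855.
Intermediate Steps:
m = -185075/4457668 (m = -8/(-6157) + 589/(-13756) = -8*(-1/6157) + 589*(-1/13756) = 8/6157 - 31/724 = -185075/4457668 ≈ -0.041518)
((25*(-3))*(Z(-2, -3)/9 + 7/(-12)) - 23924) + m = ((25*(-3))*(-3/9 + 7/(-12)) - 23924) - 185075/4457668 = (-75*(-3*⅑ + 7*(-1/12)) - 23924) - 185075/4457668 = (-75*(-⅓ - 7/12) - 23924) - 185075/4457668 = (-75*(-11/12) - 23924) - 185075/4457668 = (275/4 - 23924) - 185075/4457668 = -95421/4 - 185075/4457668 = -26584742408/1114417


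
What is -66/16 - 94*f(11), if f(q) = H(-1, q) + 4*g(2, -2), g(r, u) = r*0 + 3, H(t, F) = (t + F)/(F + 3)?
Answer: -67159/56 ≈ -1199.3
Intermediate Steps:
H(t, F) = (F + t)/(3 + F)
g(r, u) = 3 (g(r, u) = 0 + 3 = 3)
f(q) = 12 + (-1 + q)/(3 + q) (f(q) = (q - 1)/(3 + q) + 4*3 = (-1 + q)/(3 + q) + 12 = 12 + (-1 + q)/(3 + q))
-66/16 - 94*f(11) = -66/16 - 94*(35 + 13*11)/(3 + 11) = -66*1/16 - 94*(35 + 143)/14 = -33/8 - 47*178/7 = -33/8 - 94*89/7 = -33/8 - 8366/7 = -67159/56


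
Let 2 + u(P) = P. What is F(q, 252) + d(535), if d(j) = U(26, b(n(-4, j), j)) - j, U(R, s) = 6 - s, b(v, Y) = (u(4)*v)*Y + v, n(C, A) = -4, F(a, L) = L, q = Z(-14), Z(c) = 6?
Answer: 4007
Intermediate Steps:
u(P) = -2 + P
q = 6
b(v, Y) = v + 2*Y*v (b(v, Y) = ((-2 + 4)*v)*Y + v = (2*v)*Y + v = 2*Y*v + v = v + 2*Y*v)
d(j) = 10 + 7*j (d(j) = (6 - (-4)*(1 + 2*j)) - j = (6 - (-4 - 8*j)) - j = (6 + (4 + 8*j)) - j = (10 + 8*j) - j = 10 + 7*j)
F(q, 252) + d(535) = 252 + (10 + 7*535) = 252 + (10 + 3745) = 252 + 3755 = 4007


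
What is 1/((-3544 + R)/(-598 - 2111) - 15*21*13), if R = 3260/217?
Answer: -587853/2406492247 ≈ -0.00024428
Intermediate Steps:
R = 3260/217 (R = 3260*(1/217) = 3260/217 ≈ 15.023)
1/((-3544 + R)/(-598 - 2111) - 15*21*13) = 1/((-3544 + 3260/217)/(-598 - 2111) - 15*21*13) = 1/(-765788/217/(-2709) - 315*13) = 1/(-765788/217*(-1/2709) - 4095) = 1/(765788/587853 - 4095) = 1/(-2406492247/587853) = -587853/2406492247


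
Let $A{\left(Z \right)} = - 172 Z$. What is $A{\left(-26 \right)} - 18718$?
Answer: $-14246$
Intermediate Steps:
$A{\left(-26 \right)} - 18718 = \left(-172\right) \left(-26\right) - 18718 = 4472 - 18718 = -14246$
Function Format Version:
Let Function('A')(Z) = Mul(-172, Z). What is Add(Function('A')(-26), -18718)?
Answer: -14246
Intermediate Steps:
Add(Function('A')(-26), -18718) = Add(Mul(-172, -26), -18718) = Add(4472, -18718) = -14246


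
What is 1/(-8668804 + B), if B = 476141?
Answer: -1/8192663 ≈ -1.2206e-7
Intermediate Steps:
1/(-8668804 + B) = 1/(-8668804 + 476141) = 1/(-8192663) = -1/8192663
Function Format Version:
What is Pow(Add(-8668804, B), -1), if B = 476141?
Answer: Rational(-1, 8192663) ≈ -1.2206e-7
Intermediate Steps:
Pow(Add(-8668804, B), -1) = Pow(Add(-8668804, 476141), -1) = Pow(-8192663, -1) = Rational(-1, 8192663)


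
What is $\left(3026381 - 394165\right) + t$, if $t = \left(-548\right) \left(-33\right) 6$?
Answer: $2740720$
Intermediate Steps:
$t = 108504$ ($t = 18084 \cdot 6 = 108504$)
$\left(3026381 - 394165\right) + t = \left(3026381 - 394165\right) + 108504 = 2632216 + 108504 = 2740720$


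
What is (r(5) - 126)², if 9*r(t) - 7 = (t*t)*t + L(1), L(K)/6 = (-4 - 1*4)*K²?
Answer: 122500/9 ≈ 13611.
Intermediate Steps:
L(K) = -48*K² (L(K) = 6*((-4 - 1*4)*K²) = 6*((-4 - 4)*K²) = 6*(-8*K²) = -48*K²)
r(t) = -41/9 + t³/9 (r(t) = 7/9 + ((t*t)*t - 48*1²)/9 = 7/9 + (t²*t - 48*1)/9 = 7/9 + (t³ - 48)/9 = 7/9 + (-48 + t³)/9 = 7/9 + (-16/3 + t³/9) = -41/9 + t³/9)
(r(5) - 126)² = ((-41/9 + (⅑)*5³) - 126)² = ((-41/9 + (⅑)*125) - 126)² = ((-41/9 + 125/9) - 126)² = (28/3 - 126)² = (-350/3)² = 122500/9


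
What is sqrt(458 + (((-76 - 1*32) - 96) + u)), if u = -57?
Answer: sqrt(197) ≈ 14.036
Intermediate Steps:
sqrt(458 + (((-76 - 1*32) - 96) + u)) = sqrt(458 + (((-76 - 1*32) - 96) - 57)) = sqrt(458 + (((-76 - 32) - 96) - 57)) = sqrt(458 + ((-108 - 96) - 57)) = sqrt(458 + (-204 - 57)) = sqrt(458 - 261) = sqrt(197)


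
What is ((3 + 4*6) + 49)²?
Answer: 5776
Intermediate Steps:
((3 + 4*6) + 49)² = ((3 + 24) + 49)² = (27 + 49)² = 76² = 5776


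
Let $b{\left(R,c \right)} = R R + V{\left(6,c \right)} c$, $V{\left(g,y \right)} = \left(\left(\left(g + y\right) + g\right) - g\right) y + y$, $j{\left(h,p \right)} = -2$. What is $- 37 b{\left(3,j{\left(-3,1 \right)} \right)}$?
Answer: $-1073$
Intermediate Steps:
$V{\left(g,y \right)} = y + y \left(g + y\right)$ ($V{\left(g,y \right)} = \left(\left(y + 2 g\right) - g\right) y + y = \left(g + y\right) y + y = y \left(g + y\right) + y = y + y \left(g + y\right)$)
$b{\left(R,c \right)} = R^{2} + c^{2} \left(7 + c\right)$ ($b{\left(R,c \right)} = R R + c \left(1 + 6 + c\right) c = R^{2} + c \left(7 + c\right) c = R^{2} + c^{2} \left(7 + c\right)$)
$- 37 b{\left(3,j{\left(-3,1 \right)} \right)} = - 37 \left(3^{2} + \left(-2\right)^{2} \left(7 - 2\right)\right) = - 37 \left(9 + 4 \cdot 5\right) = - 37 \left(9 + 20\right) = \left(-37\right) 29 = -1073$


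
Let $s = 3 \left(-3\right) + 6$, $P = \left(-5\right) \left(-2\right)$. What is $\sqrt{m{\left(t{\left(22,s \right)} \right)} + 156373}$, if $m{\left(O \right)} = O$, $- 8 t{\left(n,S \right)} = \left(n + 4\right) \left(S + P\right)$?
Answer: $\frac{9 \sqrt{7721}}{2} \approx 395.41$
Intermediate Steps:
$P = 10$
$s = -3$ ($s = -9 + 6 = -3$)
$t{\left(n,S \right)} = - \frac{\left(4 + n\right) \left(10 + S\right)}{8}$ ($t{\left(n,S \right)} = - \frac{\left(n + 4\right) \left(S + 10\right)}{8} = - \frac{\left(4 + n\right) \left(10 + S\right)}{8}$)
$\sqrt{m{\left(t{\left(22,s \right)} \right)} + 156373} = \sqrt{\left(-5 - \frac{55}{2} - - \frac{3}{2} - \left(- \frac{3}{8}\right) 22\right) + 156373} = \sqrt{\left(-5 - \frac{55}{2} + \frac{3}{2} + \frac{33}{4}\right) + 156373} = \sqrt{- \frac{91}{4} + 156373} = \sqrt{\frac{625401}{4}} = \frac{9 \sqrt{7721}}{2}$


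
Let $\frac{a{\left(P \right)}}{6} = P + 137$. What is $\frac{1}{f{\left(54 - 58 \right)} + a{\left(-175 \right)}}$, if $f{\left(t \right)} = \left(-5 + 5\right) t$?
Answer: $- \frac{1}{228} \approx -0.004386$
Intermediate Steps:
$f{\left(t \right)} = 0$ ($f{\left(t \right)} = 0 t = 0$)
$a{\left(P \right)} = 822 + 6 P$ ($a{\left(P \right)} = 6 \left(P + 137\right) = 6 \left(137 + P\right) = 822 + 6 P$)
$\frac{1}{f{\left(54 - 58 \right)} + a{\left(-175 \right)}} = \frac{1}{0 + \left(822 + 6 \left(-175\right)\right)} = \frac{1}{0 + \left(822 - 1050\right)} = \frac{1}{0 - 228} = \frac{1}{-228} = - \frac{1}{228}$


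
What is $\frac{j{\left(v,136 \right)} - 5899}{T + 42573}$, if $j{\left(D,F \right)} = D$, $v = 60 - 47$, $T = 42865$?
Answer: $- \frac{2943}{42719} \approx -0.068892$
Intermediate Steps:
$v = 13$ ($v = 60 - 47 = 13$)
$\frac{j{\left(v,136 \right)} - 5899}{T + 42573} = \frac{13 - 5899}{42865 + 42573} = - \frac{5886}{85438} = \left(-5886\right) \frac{1}{85438} = - \frac{2943}{42719}$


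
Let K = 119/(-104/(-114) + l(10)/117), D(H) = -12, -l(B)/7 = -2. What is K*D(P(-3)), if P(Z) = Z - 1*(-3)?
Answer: -1587222/1147 ≈ -1383.8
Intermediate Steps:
l(B) = 14 (l(B) = -7*(-2) = 14)
P(Z) = 3 + Z (P(Z) = Z + 3 = 3 + Z)
K = 264537/2294 (K = 119/(-104/(-114) + 14/117) = 119/(-104*(-1/114) + 14*(1/117)) = 119/(52/57 + 14/117) = 119/(2294/2223) = 119*(2223/2294) = 264537/2294 ≈ 115.32)
K*D(P(-3)) = (264537/2294)*(-12) = -1587222/1147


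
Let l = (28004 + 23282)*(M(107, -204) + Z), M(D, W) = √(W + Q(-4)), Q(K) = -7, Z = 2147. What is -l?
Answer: -110111042 - 51286*I*√211 ≈ -1.1011e+8 - 7.4497e+5*I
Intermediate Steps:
M(D, W) = √(-7 + W) (M(D, W) = √(W - 7) = √(-7 + W))
l = 110111042 + 51286*I*√211 (l = (28004 + 23282)*(√(-7 - 204) + 2147) = 51286*(√(-211) + 2147) = 51286*(I*√211 + 2147) = 51286*(2147 + I*√211) = 110111042 + 51286*I*√211 ≈ 1.1011e+8 + 7.4497e+5*I)
-l = -(110111042 + 51286*I*√211) = -110111042 - 51286*I*√211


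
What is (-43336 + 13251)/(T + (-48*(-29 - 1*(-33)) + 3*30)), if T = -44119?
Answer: 30085/44221 ≈ 0.68033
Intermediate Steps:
(-43336 + 13251)/(T + (-48*(-29 - 1*(-33)) + 3*30)) = (-43336 + 13251)/(-44119 + (-48*(-29 - 1*(-33)) + 3*30)) = -30085/(-44119 + (-48*(-29 + 33) + 90)) = -30085/(-44119 + (-48*4 + 90)) = -30085/(-44119 + (-192 + 90)) = -30085/(-44119 - 102) = -30085/(-44221) = -30085*(-1/44221) = 30085/44221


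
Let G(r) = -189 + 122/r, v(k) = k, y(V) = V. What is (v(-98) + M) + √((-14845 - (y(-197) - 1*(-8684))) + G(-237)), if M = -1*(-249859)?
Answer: 249761 + I*√1321179963/237 ≈ 2.4976e+5 + 153.37*I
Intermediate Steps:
M = 249859
(v(-98) + M) + √((-14845 - (y(-197) - 1*(-8684))) + G(-237)) = (-98 + 249859) + √((-14845 - (-197 - 1*(-8684))) + (-189 + 122/(-237))) = 249761 + √((-14845 - (-197 + 8684)) + (-189 + 122*(-1/237))) = 249761 + √((-14845 - 1*8487) + (-189 - 122/237)) = 249761 + √((-14845 - 8487) - 44915/237) = 249761 + √(-23332 - 44915/237) = 249761 + √(-5574599/237) = 249761 + I*√1321179963/237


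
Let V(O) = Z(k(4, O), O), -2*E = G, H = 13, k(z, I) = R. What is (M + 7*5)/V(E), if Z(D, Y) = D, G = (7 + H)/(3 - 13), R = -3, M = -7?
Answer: -28/3 ≈ -9.3333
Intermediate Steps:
k(z, I) = -3
G = -2 (G = (7 + 13)/(3 - 13) = 20/(-10) = 20*(-1/10) = -2)
E = 1 (E = -1/2*(-2) = 1)
V(O) = -3
(M + 7*5)/V(E) = (-7 + 7*5)/(-3) = (-7 + 35)*(-1/3) = 28*(-1/3) = -28/3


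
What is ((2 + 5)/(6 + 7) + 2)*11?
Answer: 363/13 ≈ 27.923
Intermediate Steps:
((2 + 5)/(6 + 7) + 2)*11 = (7/13 + 2)*11 = (33/13)*11 = 363/13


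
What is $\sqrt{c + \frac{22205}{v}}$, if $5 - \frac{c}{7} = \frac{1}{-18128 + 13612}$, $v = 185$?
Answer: $\frac{\sqrt{1082089254055}}{83546} \approx 12.451$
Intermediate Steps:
$c = \frac{158067}{4516}$ ($c = 35 - \frac{7}{-18128 + 13612} = 35 - \frac{7}{-4516} = 35 - - \frac{7}{4516} = 35 + \frac{7}{4516} = \frac{158067}{4516} \approx 35.002$)
$\sqrt{c + \frac{22205}{v}} = \sqrt{\frac{158067}{4516} + \frac{22205}{185}} = \sqrt{\frac{158067}{4516} + 22205 \cdot \frac{1}{185}} = \sqrt{\frac{158067}{4516} + \frac{4441}{37}} = \sqrt{\frac{25904035}{167092}} = \frac{\sqrt{1082089254055}}{83546}$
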